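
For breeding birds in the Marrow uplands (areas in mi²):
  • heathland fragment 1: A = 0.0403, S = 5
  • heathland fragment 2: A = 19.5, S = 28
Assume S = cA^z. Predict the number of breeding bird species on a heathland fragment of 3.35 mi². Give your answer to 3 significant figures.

z = ln(28/5) / ln(19.5/0.0403) = 1.7228 / 6.1818 = 0.2787
c = 5 / 0.0403^0.2787 = 5 / 0.4086 = 12.24
S₃ = 12.24 × 3.35^0.2787 = 12.24 × 1.401 ≈ 17.14

17.1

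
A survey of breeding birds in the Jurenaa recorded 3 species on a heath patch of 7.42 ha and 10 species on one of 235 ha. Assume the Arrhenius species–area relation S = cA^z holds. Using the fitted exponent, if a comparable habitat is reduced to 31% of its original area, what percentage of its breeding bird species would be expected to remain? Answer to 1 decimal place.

z = ln(10/3) / ln(235/7.42) = 1.2040 / 3.4554 = 0.3484
S_new/S_old = (A_new/A_old)^z = 0.31^0.3484 = exp(0.3484 × -1.1712) = 0.6649

66.5%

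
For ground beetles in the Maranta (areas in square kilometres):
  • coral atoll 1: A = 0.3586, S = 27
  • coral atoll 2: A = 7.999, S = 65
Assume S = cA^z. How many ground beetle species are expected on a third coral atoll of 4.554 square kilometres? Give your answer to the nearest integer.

z = ln(65/27) / ln(7.999/0.3586) = 0.8786 / 3.1049 = 0.2830
c = 27 / 0.3586^0.2830 = 27 / 0.7481 = 36.09
S₃ = 36.09 × 4.554^0.2830 = 36.09 × 1.536 ≈ 55.42

55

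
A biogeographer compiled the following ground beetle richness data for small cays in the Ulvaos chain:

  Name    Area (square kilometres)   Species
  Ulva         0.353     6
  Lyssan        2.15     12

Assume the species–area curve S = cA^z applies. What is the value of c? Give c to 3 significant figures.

z = ln(S₂/S₁) / ln(A₂/A₁) = ln(12/6) / ln(2.15/0.353) = 0.6931 / 1.8068 = 0.3836
c = S₁ / A₁^z = 6 / 0.353^0.3836 = 6 / 0.6707 = 8.946

8.95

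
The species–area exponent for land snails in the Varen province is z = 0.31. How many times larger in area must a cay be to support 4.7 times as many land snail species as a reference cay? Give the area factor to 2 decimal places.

147.25

(A₂/A₁)^0.31 = 4.7, so A₂/A₁ = 4.7^(1/0.31) = 4.7^3.226
ln(A₂/A₁) = ln 4.7 / 0.31 = 1.5476 / 0.31 = 4.9921
A₂/A₁ = e^4.9921 ≈ 147.3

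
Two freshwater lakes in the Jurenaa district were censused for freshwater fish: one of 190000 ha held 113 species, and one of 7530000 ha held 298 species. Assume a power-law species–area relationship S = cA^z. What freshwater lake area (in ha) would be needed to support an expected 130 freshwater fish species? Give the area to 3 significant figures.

z = ln(298/113) / ln(7530000/190000) = 0.9697 / 3.6796 = 0.2635
c = 113 / 190000^0.2635 = 113 / 24.61 = 4.591
A = (130/4.591)^(1/0.2635) ⇒ ln A = ln(28.31)/0.2635 = 12.6866
A = e^12.6866 ≈ 323378 ha

323000 ha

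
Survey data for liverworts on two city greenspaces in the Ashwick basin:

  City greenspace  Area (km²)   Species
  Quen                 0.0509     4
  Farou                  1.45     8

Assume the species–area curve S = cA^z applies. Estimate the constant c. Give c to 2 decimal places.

z = ln(S₂/S₁) / ln(A₂/A₁) = ln(8/4) / ln(1.45/0.0509) = 0.6931 / 3.3495 = 0.2069
c = S₁ / A₁^z = 4 / 0.0509^0.2069 = 4 / 0.54 = 7.408

7.41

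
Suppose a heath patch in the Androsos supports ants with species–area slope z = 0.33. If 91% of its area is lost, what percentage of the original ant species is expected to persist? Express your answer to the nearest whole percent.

45%

S_new/S_old = (A_new/A_old)^z = 0.09^0.33
= exp(0.33 × ln 0.09) = exp(0.33 × -2.4079) = exp(-0.7946) ≈ 0.4518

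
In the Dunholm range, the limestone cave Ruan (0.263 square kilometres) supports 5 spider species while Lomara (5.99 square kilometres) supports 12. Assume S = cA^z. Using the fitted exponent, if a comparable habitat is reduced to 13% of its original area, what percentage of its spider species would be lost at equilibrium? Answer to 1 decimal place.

z = ln(12/5) / ln(5.99/0.263) = 0.8755 / 3.1257 = 0.2801
S_new/S_old = (A_new/A_old)^z = 0.13^0.2801 = exp(0.2801 × -2.0402) = 0.5647
Fraction lost = 1 − 0.5647 = 0.4353

43.5%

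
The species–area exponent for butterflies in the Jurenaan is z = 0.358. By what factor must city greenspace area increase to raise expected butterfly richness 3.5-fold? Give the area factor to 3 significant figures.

(A₂/A₁)^0.358 = 3.5, so A₂/A₁ = 3.5^(1/0.358) = 3.5^2.793
ln(A₂/A₁) = ln 3.5 / 0.358 = 1.2528 / 0.358 = 3.4993
A₂/A₁ = e^3.4993 ≈ 33.09

33.1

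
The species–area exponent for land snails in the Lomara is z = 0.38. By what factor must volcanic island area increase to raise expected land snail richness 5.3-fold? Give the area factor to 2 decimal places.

(A₂/A₁)^0.38 = 5.3, so A₂/A₁ = 5.3^(1/0.38) = 5.3^2.632
ln(A₂/A₁) = ln 5.3 / 0.38 = 1.6677 / 0.38 = 4.3887
A₂/A₁ = e^4.3887 ≈ 80.54

80.54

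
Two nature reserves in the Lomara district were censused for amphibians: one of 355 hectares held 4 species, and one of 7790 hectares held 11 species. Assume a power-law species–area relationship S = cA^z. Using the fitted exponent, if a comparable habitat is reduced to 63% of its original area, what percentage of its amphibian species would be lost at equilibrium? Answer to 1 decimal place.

z = ln(11/4) / ln(7790/355) = 1.0116 / 3.0885 = 0.3275
S_new/S_old = (A_new/A_old)^z = 0.63^0.3275 = exp(0.3275 × -0.4620) = 0.8596
Fraction lost = 1 − 0.8596 = 0.1404

14.0%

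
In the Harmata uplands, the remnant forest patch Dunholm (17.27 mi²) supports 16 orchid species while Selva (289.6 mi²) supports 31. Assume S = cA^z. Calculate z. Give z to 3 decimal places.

0.235

Taking logs: ln S = ln c + z ln A, so z = (ln S₂ − ln S₁)/(ln A₂ − ln A₁).
z = ln(31/16) / ln(289.6/17.27) = ln(1.938) / ln(16.77) = 0.6614 / 2.8195 = 0.2346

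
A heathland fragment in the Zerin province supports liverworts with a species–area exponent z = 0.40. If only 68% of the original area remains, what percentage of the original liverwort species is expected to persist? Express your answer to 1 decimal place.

85.7%

S_new/S_old = (A_new/A_old)^z = 0.68^0.4
= exp(0.4 × ln 0.68) = exp(0.4 × -0.3857) = exp(-0.1543) ≈ 0.857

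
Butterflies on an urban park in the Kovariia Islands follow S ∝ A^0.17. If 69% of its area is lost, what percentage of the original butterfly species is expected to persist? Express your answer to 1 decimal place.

81.9%

S_new/S_old = (A_new/A_old)^z = 0.31^0.17
= exp(0.17 × ln 0.31) = exp(0.17 × -1.1712) = exp(-0.1991) ≈ 0.8195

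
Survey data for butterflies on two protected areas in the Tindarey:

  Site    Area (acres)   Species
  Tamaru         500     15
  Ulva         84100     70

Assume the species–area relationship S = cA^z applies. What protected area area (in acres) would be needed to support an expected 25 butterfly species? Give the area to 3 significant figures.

2740 acres

z = ln(70/15) / ln(84100/500) = 1.5404 / 5.1252 = 0.3006
c = 15 / 500^0.3006 = 15 / 6.475 = 2.317
A = (25/2.317)^(1/0.3006) ⇒ ln A = ln(10.79)/0.3006 = 7.9142
A = e^7.9142 ≈ 2736 acres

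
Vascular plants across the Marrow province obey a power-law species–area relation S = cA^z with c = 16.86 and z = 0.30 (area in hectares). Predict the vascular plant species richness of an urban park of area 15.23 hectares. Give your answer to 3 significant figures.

S = 16.86 × 15.23^0.3
ln S = ln 16.86 + 0.3 × ln 15.23 = 2.8249 + 0.3 × 2.7233 = 3.6419
S = e^3.6419 ≈ 38.17

38.2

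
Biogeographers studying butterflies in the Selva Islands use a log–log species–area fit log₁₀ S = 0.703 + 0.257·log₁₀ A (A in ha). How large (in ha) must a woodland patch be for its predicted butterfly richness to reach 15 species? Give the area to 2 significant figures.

15 = 5.047 × A^0.257  ⇒  A^0.257 = 15/5.047 = 2.972
ln A = ln(2.972) / 0.257 = 1.0893 / 0.257 = 4.2386
A = e^4.2386 ≈ 69.31 ha

69 ha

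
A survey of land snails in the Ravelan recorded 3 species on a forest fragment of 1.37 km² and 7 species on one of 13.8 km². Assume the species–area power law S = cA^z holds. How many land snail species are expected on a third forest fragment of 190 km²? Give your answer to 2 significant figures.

18

z = ln(7/3) / ln(13.8/1.37) = 0.8473 / 2.3099 = 0.3668
c = 3 / 1.37^0.3668 = 3 / 1.122 = 2.673
S₃ = 2.673 × 190^0.3668 = 2.673 × 6.853 ≈ 18.32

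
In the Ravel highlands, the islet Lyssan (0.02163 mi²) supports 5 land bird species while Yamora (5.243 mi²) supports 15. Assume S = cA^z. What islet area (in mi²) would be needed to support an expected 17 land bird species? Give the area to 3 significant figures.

9.80 mi²

z = ln(15/5) / ln(5.243/0.02163) = 1.0986 / 5.4906 = 0.2001
c = 5 / 0.02163^0.2001 = 5 / 0.4644 = 10.77
A = (17/10.77)^(1/0.2001) ⇒ ln A = ln(1.579)/0.2001 = 2.2824
A = e^2.2824 ≈ 9.8 mi²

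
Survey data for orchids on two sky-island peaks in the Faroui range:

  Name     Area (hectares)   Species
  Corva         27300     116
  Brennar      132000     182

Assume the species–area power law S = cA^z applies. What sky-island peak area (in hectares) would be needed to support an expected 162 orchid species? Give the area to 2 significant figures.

z = ln(182/116) / ln(132000/27300) = 0.4504 / 1.5759 = 0.2858
c = 116 / 27300^0.2858 = 116 / 18.53 = 6.26
A = (162/6.26)^(1/0.2858) ⇒ ln A = ln(25.88)/0.2858 = 11.3833
A = e^11.3833 ≈ 87839 hectares

88000 hectares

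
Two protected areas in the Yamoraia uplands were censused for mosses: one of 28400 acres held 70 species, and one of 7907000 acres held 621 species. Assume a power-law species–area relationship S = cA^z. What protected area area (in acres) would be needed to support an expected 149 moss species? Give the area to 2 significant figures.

z = ln(621/70) / ln(7907000/28400) = 2.1828 / 5.6291 = 0.3878
c = 70 / 28400^0.3878 = 70 / 53.32 = 1.313
A = (149/1.313)^(1/0.3878) ⇒ ln A = ln(113.5)/0.3878 = 12.2023
A = e^12.2023 ≈ 199248 acres

200000 acres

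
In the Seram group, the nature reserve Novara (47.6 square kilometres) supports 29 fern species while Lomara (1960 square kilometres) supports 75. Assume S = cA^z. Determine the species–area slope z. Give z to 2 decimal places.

0.26

Taking logs: ln S = ln c + z ln A, so z = (ln S₂ − ln S₁)/(ln A₂ − ln A₁).
z = ln(75/29) / ln(1960/47.6) = ln(2.586) / ln(41.18) = 0.9502 / 3.7179 = 0.2556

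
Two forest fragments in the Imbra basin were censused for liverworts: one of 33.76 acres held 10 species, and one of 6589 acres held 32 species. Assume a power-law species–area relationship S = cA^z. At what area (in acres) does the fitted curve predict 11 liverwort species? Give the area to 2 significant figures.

52 acres

z = ln(32/10) / ln(6589/33.76) = 1.1632 / 5.2739 = 0.2205
c = 10 / 33.76^0.2205 = 10 / 2.173 = 4.602
A = (11/4.602)^(1/0.2205) ⇒ ln A = ln(2.39)/0.2205 = 3.9514
A = e^3.9514 ≈ 52.01 acres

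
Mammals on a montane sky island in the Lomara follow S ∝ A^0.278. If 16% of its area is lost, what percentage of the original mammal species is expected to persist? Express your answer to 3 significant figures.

95.3%

S_new/S_old = (A_new/A_old)^z = 0.84^0.278
= exp(0.278 × ln 0.84) = exp(0.278 × -0.1744) = exp(-0.0485) ≈ 0.9527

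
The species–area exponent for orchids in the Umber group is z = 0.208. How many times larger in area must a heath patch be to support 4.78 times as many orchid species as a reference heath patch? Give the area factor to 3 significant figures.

(A₂/A₁)^0.208 = 4.78, so A₂/A₁ = 4.78^(1/0.208) = 4.78^4.808
ln(A₂/A₁) = ln 4.78 / 0.208 = 1.5644 / 0.208 = 7.5213
A₂/A₁ = e^7.5213 ≈ 1847

1850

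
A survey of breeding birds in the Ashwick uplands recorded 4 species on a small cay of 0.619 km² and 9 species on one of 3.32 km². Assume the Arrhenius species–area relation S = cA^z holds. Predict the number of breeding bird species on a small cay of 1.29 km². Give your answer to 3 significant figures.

z = ln(9/4) / ln(3.32/0.619) = 0.8109 / 1.6796 = 0.4828
c = 4 / 0.619^0.4828 = 4 / 0.7933 = 5.042
S₃ = 5.042 × 1.29^0.4828 = 5.042 × 1.131 ≈ 5.702

5.70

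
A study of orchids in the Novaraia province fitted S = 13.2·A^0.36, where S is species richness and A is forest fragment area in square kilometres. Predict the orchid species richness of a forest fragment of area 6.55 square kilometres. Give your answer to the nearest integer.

26

S = 13.2 × 6.55^0.36
ln S = ln 13.2 + 0.36 × ln 6.55 = 2.5802 + 0.36 × 1.8795 = 3.2568
S = e^3.2568 ≈ 25.97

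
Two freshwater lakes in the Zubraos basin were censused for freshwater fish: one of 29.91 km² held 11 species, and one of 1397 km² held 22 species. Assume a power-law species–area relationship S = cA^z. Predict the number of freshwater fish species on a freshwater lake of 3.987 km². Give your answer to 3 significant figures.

7.65

z = ln(22/11) / ln(1397/29.91) = 0.6931 / 3.8439 = 0.1803
c = 11 / 29.91^0.1803 = 11 / 1.846 = 5.96
S₃ = 5.96 × 3.987^0.1803 = 5.96 × 1.283 ≈ 7.649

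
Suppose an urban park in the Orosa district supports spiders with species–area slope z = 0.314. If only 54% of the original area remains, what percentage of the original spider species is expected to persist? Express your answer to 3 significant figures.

82.4%

S_new/S_old = (A_new/A_old)^z = 0.54^0.314
= exp(0.314 × ln 0.54) = exp(0.314 × -0.6162) = exp(-0.1935) ≈ 0.8241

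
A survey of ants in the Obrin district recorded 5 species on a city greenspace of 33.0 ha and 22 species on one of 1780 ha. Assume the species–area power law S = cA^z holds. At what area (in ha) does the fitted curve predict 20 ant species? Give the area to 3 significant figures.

z = ln(22/5) / ln(1780/33) = 1.4816 / 3.9879 = 0.3715
c = 5 / 33^0.3715 = 5 / 3.666 = 1.364
A = (20/1.364)^(1/0.3715) ⇒ ln A = ln(14.66)/0.3715 = 7.2278
A = e^7.2278 ≈ 1377 ha

1380 ha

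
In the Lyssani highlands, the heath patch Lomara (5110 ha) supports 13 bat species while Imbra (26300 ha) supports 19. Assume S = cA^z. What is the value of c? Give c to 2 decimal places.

z = ln(S₂/S₁) / ln(A₂/A₁) = ln(19/13) / ln(26300/5110) = 0.3795 / 1.6384 = 0.2316
c = S₁ / A₁^z = 13 / 5110^0.2316 = 13 / 7.227 = 1.799

1.80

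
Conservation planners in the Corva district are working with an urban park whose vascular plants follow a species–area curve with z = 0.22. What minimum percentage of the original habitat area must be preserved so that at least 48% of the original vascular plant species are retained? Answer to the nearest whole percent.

4%

Need (A_new/A_old)^0.22 = 0.48, so A_new/A_old = 0.48^(1/0.22) = 0.48^4.545
ln(A_new/A_old) = ln 0.48 / 0.22 = -0.7340 / 0.22 = -3.3362
A_new/A_old = e^-3.3362 ≈ 0.03557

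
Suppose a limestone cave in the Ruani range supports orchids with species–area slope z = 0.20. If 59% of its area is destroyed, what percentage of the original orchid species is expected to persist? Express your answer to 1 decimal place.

83.7%

S_new/S_old = (A_new/A_old)^z = 0.41^0.2
= exp(0.2 × ln 0.41) = exp(0.2 × -0.8916) = exp(-0.1783) ≈ 0.8367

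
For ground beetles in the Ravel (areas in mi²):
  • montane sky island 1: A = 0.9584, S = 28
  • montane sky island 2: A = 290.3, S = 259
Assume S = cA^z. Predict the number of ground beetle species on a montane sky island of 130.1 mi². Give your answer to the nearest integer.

189

z = ln(259/28) / ln(290.3/0.9584) = 2.2246 / 5.7134 = 0.3894
c = 28 / 0.9584^0.3894 = 28 / 0.9836 = 28.47
S₃ = 28.47 × 130.1^0.3894 = 28.47 × 6.656 ≈ 189.5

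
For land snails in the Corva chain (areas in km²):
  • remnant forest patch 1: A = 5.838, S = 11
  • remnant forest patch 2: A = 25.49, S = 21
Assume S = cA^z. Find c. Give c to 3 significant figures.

z = ln(S₂/S₁) / ln(A₂/A₁) = ln(21/11) / ln(25.49/5.838) = 0.6466 / 1.4739 = 0.4387
c = S₁ / A₁^z = 11 / 5.838^0.4387 = 11 / 2.169 = 5.072

5.07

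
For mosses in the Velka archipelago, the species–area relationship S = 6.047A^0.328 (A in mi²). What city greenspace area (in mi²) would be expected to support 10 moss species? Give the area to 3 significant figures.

4.63 mi²

10 = 6.047 × A^0.328  ⇒  A^0.328 = 10/6.047 = 1.654
ln A = ln(1.654) / 0.328 = 0.5030 / 0.328 = 1.5336
A = e^1.5336 ≈ 4.635 mi²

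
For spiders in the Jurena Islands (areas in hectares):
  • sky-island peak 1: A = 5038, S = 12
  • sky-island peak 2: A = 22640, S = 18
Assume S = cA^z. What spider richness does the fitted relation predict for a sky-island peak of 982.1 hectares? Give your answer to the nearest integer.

8

z = ln(18/12) / ln(22640/5038) = 0.4055 / 1.5027 = 0.2698
c = 12 / 5038^0.2698 = 12 / 9.976 = 1.203
S₃ = 1.203 × 982.1^0.2698 = 1.203 × 6.417 ≈ 7.719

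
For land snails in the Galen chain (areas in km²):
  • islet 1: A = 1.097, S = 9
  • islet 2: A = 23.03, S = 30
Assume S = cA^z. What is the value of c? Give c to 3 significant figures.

8.68

z = ln(S₂/S₁) / ln(A₂/A₁) = ln(30/9) / ln(23.03/1.097) = 1.2040 / 3.0442 = 0.3955
c = S₁ / A₁^z = 9 / 1.097^0.3955 = 9 / 1.037 = 8.676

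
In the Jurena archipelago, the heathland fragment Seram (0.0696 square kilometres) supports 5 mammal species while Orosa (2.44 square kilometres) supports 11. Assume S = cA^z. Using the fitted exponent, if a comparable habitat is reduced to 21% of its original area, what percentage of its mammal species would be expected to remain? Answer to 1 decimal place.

70.8%

z = ln(11/5) / ln(2.44/0.0696) = 0.7885 / 3.5570 = 0.2217
S_new/S_old = (A_new/A_old)^z = 0.21^0.2217 = exp(0.2217 × -1.5606) = 0.7076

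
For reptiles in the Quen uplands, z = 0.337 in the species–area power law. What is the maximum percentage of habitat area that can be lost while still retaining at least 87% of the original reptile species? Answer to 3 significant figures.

Need (A_new/A_old)^0.337 = 0.87, so A_new/A_old = 0.87^(1/0.337) = 0.87^2.967
ln(A_new/A_old) = ln 0.87 / 0.337 = -0.1393 / 0.337 = -0.4132
A_new/A_old = e^-0.4132 ≈ 0.6615
Fraction that can be lost = 1 − 0.6615 = 0.3385

33.8%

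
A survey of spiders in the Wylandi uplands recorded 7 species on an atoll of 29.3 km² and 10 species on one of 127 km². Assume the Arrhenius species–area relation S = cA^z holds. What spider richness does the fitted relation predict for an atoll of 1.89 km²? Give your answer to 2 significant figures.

3.6

z = ln(10/7) / ln(127/29.3) = 0.3567 / 1.4666 = 0.2432
c = 7 / 29.3^0.2432 = 7 / 2.274 = 3.079
S₃ = 3.079 × 1.89^0.2432 = 3.079 × 1.167 ≈ 3.594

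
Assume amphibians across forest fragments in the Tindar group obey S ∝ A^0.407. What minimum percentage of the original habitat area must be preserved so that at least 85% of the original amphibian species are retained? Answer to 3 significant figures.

Need (A_new/A_old)^0.407 = 0.85, so A_new/A_old = 0.85^(1/0.407) = 0.85^2.457
ln(A_new/A_old) = ln 0.85 / 0.407 = -0.1625 / 0.407 = -0.3993
A_new/A_old = e^-0.3993 ≈ 0.6708

67.1%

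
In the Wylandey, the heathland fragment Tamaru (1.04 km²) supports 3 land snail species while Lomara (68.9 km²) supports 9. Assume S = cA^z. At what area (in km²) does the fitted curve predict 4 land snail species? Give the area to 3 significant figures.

z = ln(9/3) / ln(68.9/1.04) = 1.0986 / 4.1934 = 0.2620
c = 3 / 1.04^0.2620 = 3 / 1.01 = 2.969
A = (4/2.969)^(1/0.2620) ⇒ ln A = ln(1.347)/0.2620 = 1.1373
A = e^1.1373 ≈ 3.118 km²

3.12 km²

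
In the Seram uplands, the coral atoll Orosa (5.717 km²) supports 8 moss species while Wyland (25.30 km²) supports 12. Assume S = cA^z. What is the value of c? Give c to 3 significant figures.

z = ln(S₂/S₁) / ln(A₂/A₁) = ln(12/8) / ln(25.3/5.717) = 0.4055 / 1.4874 = 0.2726
c = S₁ / A₁^z = 8 / 5.717^0.2726 = 8 / 1.608 = 4.974

4.97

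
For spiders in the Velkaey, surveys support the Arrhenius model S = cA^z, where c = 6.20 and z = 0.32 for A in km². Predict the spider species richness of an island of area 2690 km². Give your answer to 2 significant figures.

S = 6.2 × 2690^0.32
ln S = ln 6.2 + 0.32 × ln 2690 = 1.8245 + 0.32 × 7.8973 = 4.3517
S = e^4.3517 ≈ 77.61

78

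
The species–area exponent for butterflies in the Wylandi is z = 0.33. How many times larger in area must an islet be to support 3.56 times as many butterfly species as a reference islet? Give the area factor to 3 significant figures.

46.9

(A₂/A₁)^0.33 = 3.56, so A₂/A₁ = 3.56^(1/0.33) = 3.56^3.03
ln(A₂/A₁) = ln 3.56 / 0.33 = 1.2698 / 0.33 = 3.8478
A₂/A₁ = e^3.8478 ≈ 46.89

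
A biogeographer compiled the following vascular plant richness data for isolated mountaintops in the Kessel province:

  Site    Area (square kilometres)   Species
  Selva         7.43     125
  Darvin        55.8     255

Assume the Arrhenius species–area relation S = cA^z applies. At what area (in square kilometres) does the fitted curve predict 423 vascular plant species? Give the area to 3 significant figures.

233 square kilometres

z = ln(255/125) / ln(55.8/7.43) = 0.7129 / 2.0162 = 0.3536
c = 125 / 7.43^0.3536 = 125 / 2.032 = 61.51
A = (423/61.51)^(1/0.3536) ⇒ ln A = ln(6.877)/0.3536 = 5.4531
A = e^5.4531 ≈ 233.5 square kilometres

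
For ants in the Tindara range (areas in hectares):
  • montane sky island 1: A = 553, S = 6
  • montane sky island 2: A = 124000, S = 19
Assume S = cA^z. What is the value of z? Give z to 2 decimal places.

0.21

Taking logs: ln S = ln c + z ln A, so z = (ln S₂ − ln S₁)/(ln A₂ − ln A₁).
z = ln(19/6) / ln(124000/553) = ln(3.167) / ln(224.2) = 1.1527 / 5.4127 = 0.2130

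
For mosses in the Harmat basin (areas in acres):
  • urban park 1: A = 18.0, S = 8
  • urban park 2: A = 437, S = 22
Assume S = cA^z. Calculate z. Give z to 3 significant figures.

Taking logs: ln S = ln c + z ln A, so z = (ln S₂ − ln S₁)/(ln A₂ − ln A₁).
z = ln(22/8) / ln(437/18) = ln(2.75) / ln(24.28) = 1.0116 / 3.1896 = 0.3172

0.317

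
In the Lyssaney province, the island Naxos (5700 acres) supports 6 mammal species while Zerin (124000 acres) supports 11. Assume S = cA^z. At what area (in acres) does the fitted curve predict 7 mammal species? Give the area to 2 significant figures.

12000 acres

z = ln(11/6) / ln(124000/5700) = 0.6061 / 3.0798 = 0.1968
c = 6 / 5700^0.1968 = 6 / 5.485 = 1.094
A = (7/1.094)^(1/0.1968) ⇒ ln A = ln(6.399)/0.1968 = 9.4315
A = e^9.4315 ≈ 12475 acres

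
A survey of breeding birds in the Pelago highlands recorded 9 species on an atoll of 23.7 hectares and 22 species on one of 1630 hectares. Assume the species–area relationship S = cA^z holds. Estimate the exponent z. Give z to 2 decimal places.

0.21

Taking logs: ln S = ln c + z ln A, so z = (ln S₂ − ln S₁)/(ln A₂ − ln A₁).
z = ln(22/9) / ln(1630/23.7) = ln(2.444) / ln(68.78) = 0.8938 / 4.2309 = 0.2113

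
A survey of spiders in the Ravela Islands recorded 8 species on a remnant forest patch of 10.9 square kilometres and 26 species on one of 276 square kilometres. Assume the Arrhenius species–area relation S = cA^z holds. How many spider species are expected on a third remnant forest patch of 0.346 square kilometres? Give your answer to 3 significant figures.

z = ln(26/8) / ln(276/10.9) = 1.1787 / 3.2316 = 0.3647
c = 8 / 10.9^0.3647 = 8 / 2.39 = 3.347
S₃ = 3.347 × 0.346^0.3647 = 3.347 × 0.679 ≈ 2.273

2.27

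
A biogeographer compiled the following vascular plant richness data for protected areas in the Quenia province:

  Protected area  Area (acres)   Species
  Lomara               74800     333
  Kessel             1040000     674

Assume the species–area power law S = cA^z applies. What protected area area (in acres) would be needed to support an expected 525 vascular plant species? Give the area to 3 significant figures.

409000 acres

z = ln(674/333) / ln(1040000/74800) = 0.7051 / 2.6322 = 0.2679
c = 333 / 74800^0.2679 = 333 / 20.21 = 16.48
A = (525/16.48)^(1/0.2679) ⇒ ln A = ln(31.86)/0.2679 = 12.9221
A = e^12.9221 ≈ 409252 acres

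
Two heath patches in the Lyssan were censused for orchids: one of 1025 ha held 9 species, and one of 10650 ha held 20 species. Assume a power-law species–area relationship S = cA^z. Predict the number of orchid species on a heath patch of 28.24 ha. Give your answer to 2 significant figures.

2.6

z = ln(20/9) / ln(10650/1025) = 0.7985 / 2.3409 = 0.3411
c = 9 / 1025^0.3411 = 9 / 10.64 = 0.8457
S₃ = 0.8457 × 28.24^0.3411 = 0.8457 × 3.125 ≈ 2.643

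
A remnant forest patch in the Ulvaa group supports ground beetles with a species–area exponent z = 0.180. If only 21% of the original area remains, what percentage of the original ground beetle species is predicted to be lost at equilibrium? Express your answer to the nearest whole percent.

S_new/S_old = (A_new/A_old)^z = 0.21^0.18
= exp(0.18 × ln 0.21) = exp(0.18 × -1.5606) = exp(-0.2809) ≈ 0.7551
Fraction lost = 1 − 0.7551 = 0.2449

24%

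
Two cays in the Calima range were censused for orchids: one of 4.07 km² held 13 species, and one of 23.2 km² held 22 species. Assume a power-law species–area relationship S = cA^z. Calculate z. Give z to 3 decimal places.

0.302

Taking logs: ln S = ln c + z ln A, so z = (ln S₂ − ln S₁)/(ln A₂ − ln A₁).
z = ln(22/13) / ln(23.2/4.07) = ln(1.692) / ln(5.7) = 0.5261 / 1.7405 = 0.3023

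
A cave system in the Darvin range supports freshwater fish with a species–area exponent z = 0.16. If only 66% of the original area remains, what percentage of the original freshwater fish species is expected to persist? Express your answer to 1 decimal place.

93.6%

S_new/S_old = (A_new/A_old)^z = 0.66^0.16
= exp(0.16 × ln 0.66) = exp(0.16 × -0.4155) = exp(-0.0665) ≈ 0.9357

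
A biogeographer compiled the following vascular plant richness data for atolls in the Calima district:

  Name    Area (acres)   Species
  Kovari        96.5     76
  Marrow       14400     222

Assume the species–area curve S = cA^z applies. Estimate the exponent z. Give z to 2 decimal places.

Taking logs: ln S = ln c + z ln A, so z = (ln S₂ − ln S₁)/(ln A₂ − ln A₁).
z = ln(222/76) / ln(14400/96.5) = ln(2.921) / ln(149.2) = 1.0719 / 5.0054 = 0.2142

0.21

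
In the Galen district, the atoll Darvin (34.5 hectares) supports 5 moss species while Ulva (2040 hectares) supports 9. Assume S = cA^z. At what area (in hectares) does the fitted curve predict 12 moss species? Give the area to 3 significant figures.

15000 hectares

z = ln(9/5) / ln(2040/34.5) = 0.5878 / 4.0797 = 0.1441
c = 5 / 34.5^0.1441 = 5 / 1.666 = 3.002
A = (12/3.002)^(1/0.1441) ⇒ ln A = ln(3.997)/0.1441 = 9.6175
A = e^9.6175 ≈ 15025 hectares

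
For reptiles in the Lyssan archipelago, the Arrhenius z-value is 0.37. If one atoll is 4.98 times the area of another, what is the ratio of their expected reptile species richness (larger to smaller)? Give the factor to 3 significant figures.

S₂/S₁ = (A₂/A₁)^z = 4.98^0.37
ln(S₂/S₁) = 0.37 × ln 4.98 = 0.37 × 1.6054 = 0.5940
S₂/S₁ = e^0.5940 ≈ 1.811

1.81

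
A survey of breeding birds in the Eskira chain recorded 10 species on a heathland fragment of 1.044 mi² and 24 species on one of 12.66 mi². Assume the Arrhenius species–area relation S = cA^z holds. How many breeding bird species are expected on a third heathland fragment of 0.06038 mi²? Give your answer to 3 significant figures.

3.68

z = ln(24/10) / ln(12.66/1.044) = 0.8755 / 2.4954 = 0.3508
c = 10 / 1.044^0.3508 = 10 / 1.015 = 9.85
S₃ = 9.85 × 0.06038^0.3508 = 9.85 × 0.3735 ≈ 3.679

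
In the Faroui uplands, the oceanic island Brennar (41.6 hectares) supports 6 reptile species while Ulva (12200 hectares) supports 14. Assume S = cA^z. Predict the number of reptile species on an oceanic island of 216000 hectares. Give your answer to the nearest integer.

z = ln(14/6) / ln(12200/41.6) = 0.8473 / 5.6811 = 0.1491
c = 6 / 41.6^0.1491 = 6 / 1.744 = 3.441
S₃ = 3.441 × 216000^0.1491 = 3.441 × 6.246 ≈ 21.49

21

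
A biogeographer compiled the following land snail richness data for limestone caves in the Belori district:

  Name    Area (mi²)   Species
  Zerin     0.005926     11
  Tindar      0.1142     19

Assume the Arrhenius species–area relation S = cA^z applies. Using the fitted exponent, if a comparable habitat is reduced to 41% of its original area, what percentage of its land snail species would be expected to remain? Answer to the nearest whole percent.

85%

z = ln(19/11) / ln(0.1142/0.005926) = 0.5465 / 2.9586 = 0.1847
S_new/S_old = (A_new/A_old)^z = 0.41^0.1847 = exp(0.1847 × -0.8916) = 0.8481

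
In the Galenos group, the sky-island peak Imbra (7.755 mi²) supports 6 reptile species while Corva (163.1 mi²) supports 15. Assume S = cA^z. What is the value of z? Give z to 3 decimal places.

Taking logs: ln S = ln c + z ln A, so z = (ln S₂ − ln S₁)/(ln A₂ − ln A₁).
z = ln(15/6) / ln(163.1/7.755) = ln(2.5) / ln(21.03) = 0.9163 / 3.0460 = 0.3008

0.301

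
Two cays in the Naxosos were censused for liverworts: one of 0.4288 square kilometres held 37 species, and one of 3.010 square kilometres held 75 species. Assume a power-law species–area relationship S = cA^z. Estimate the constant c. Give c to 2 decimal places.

z = ln(S₂/S₁) / ln(A₂/A₁) = ln(75/37) / ln(3.01/0.4288) = 0.7066 / 1.9487 = 0.3626
c = S₁ / A₁^z = 37 / 0.4288^0.3626 = 37 / 0.7356 = 50.3

50.30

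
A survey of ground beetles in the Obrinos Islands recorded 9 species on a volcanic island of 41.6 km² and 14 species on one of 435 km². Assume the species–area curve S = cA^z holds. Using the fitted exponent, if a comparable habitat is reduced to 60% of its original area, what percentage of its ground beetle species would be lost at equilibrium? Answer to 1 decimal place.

z = ln(14/9) / ln(435/41.6) = 0.4418 / 2.3472 = 0.1882
S_new/S_old = (A_new/A_old)^z = 0.6^0.1882 = exp(0.1882 × -0.5108) = 0.9083
Fraction lost = 1 − 0.9083 = 0.09168

9.2%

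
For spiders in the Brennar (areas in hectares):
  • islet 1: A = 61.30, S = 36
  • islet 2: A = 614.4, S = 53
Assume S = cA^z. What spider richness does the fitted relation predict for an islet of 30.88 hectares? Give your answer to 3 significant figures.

32.1

z = ln(53/36) / ln(614.4/61.3) = 0.3868 / 2.3049 = 0.1678
c = 36 / 61.3^0.1678 = 36 / 1.995 = 18.04
S₃ = 18.04 × 30.88^0.1678 = 18.04 × 1.778 ≈ 32.09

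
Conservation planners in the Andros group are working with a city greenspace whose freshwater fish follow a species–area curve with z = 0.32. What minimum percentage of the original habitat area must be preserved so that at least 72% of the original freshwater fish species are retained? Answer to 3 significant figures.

Need (A_new/A_old)^0.32 = 0.72, so A_new/A_old = 0.72^(1/0.32) = 0.72^3.125
ln(A_new/A_old) = ln 0.72 / 0.32 = -0.3285 / 0.32 = -1.0266
A_new/A_old = e^-1.0266 ≈ 0.3582

35.8%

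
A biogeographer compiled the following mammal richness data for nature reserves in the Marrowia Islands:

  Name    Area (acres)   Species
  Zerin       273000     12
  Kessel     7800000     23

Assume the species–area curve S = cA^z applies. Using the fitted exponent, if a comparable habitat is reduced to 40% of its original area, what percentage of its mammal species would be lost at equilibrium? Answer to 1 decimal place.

z = ln(23/12) / ln(7800000/273000) = 0.6506 / 3.3524 = 0.1941
S_new/S_old = (A_new/A_old)^z = 0.4^0.1941 = exp(0.1941 × -0.9163) = 0.8371
Fraction lost = 1 − 0.8371 = 0.1629

16.3%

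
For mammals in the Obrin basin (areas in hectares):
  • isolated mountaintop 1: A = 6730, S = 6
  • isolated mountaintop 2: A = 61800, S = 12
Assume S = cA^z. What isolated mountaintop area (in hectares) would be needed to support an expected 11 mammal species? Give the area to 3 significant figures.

z = ln(12/6) / ln(61800/6730) = 0.6931 / 2.2173 = 0.3126
c = 6 / 6730^0.3126 = 6 / 15.73 = 0.3815
A = (11/0.3815)^(1/0.3126) ⇒ ln A = ln(28.83)/0.3126 = 10.7533
A = e^10.7533 ≈ 46785 hectares

46800 hectares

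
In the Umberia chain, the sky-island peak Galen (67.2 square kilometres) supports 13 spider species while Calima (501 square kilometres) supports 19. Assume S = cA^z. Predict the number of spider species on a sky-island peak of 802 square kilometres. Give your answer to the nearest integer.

21

z = ln(19/13) / ln(501/67.2) = 0.3795 / 2.0089 = 0.1889
c = 13 / 67.2^0.1889 = 13 / 2.214 = 5.872
S₃ = 5.872 × 802^0.1889 = 5.872 × 3.537 ≈ 20.77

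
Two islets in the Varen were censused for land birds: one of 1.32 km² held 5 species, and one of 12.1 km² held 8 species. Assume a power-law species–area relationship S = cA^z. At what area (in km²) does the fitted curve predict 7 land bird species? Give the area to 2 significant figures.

6.4 km²

z = ln(8/5) / ln(12.1/1.32) = 0.4700 / 2.2156 = 0.2121
c = 5 / 1.32^0.2121 = 5 / 1.061 = 4.714
A = (7/4.714)^(1/0.2121) ⇒ ln A = ln(1.485)/0.2121 = 1.8637
A = e^1.8637 ≈ 6.448 km²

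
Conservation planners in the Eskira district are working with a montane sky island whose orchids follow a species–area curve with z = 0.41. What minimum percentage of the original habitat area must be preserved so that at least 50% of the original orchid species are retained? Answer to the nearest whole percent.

Need (A_new/A_old)^0.41 = 0.5, so A_new/A_old = 0.5^(1/0.41) = 0.5^2.439
ln(A_new/A_old) = ln 0.5 / 0.41 = -0.6931 / 0.41 = -1.6906
A_new/A_old = e^-1.6906 ≈ 0.1844

18%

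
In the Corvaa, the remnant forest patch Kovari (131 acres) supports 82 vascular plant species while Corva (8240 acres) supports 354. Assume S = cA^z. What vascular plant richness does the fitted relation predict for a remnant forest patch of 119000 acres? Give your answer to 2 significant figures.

z = ln(354/82) / ln(8240/131) = 1.4626 / 4.1416 = 0.3531
c = 82 / 131^0.3531 = 82 / 5.594 = 14.66
S₃ = 14.66 × 119000^0.3531 = 14.66 × 62 ≈ 908.9

910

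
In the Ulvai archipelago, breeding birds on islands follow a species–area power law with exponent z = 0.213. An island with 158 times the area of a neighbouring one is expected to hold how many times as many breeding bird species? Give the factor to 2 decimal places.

2.94

S₂/S₁ = (A₂/A₁)^z = 158^0.213
ln(S₂/S₁) = 0.213 × ln 158 = 0.213 × 5.0626 = 1.0783
S₂/S₁ = e^1.0783 ≈ 2.94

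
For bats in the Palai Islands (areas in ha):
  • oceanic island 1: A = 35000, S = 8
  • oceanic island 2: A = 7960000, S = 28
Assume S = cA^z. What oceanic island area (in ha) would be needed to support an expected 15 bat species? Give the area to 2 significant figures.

530000 ha

z = ln(28/8) / ln(7960000/35000) = 1.2528 / 5.4268 = 0.2308
c = 8 / 35000^0.2308 = 8 / 11.19 = 0.7147
A = (15/0.7147)^(1/0.2308) ⇒ ln A = ln(20.99)/0.2308 = 13.1862
A = e^13.1862 ≈ 532943 ha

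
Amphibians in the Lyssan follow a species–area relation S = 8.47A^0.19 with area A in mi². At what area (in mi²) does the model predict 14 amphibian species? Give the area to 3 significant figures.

14 = 8.47 × A^0.19  ⇒  A^0.19 = 14/8.47 = 1.653
ln A = ln(1.653) / 0.19 = 0.5025 / 0.19 = 2.6449
A = e^2.6449 ≈ 14.08 mi²

14.1 mi²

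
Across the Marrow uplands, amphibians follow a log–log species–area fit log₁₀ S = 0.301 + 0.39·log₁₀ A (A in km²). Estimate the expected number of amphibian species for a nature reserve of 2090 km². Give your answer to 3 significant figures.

S = 2 × 2090^0.39
ln S = ln 2 + 0.39 × ln 2090 = 0.6931 + 0.39 × 7.6449 = 3.6746
S = e^3.6746 ≈ 39.43

39.4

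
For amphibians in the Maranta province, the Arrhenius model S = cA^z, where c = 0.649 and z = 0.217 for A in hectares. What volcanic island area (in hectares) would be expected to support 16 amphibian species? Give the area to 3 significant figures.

2600000 hectares

16 = 0.649 × A^0.217  ⇒  A^0.217 = 16/0.649 = 24.65
ln A = ln(24.65) / 0.217 = 3.2049 / 0.217 = 14.7692
A = e^14.7692 ≈ 2595206 hectares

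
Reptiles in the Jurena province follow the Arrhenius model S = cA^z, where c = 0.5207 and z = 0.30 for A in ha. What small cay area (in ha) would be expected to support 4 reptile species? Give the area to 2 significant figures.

4 = 0.5207 × A^0.3  ⇒  A^0.3 = 4/0.5207 = 7.682
ln A = ln(7.682) / 0.3 = 2.0389 / 0.3 = 6.7963
A = e^6.7963 ≈ 894.5 ha

890 ha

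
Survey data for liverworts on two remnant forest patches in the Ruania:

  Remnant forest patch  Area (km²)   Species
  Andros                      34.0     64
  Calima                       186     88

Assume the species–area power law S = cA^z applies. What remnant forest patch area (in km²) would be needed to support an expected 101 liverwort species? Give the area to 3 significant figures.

388 km²

z = ln(88/64) / ln(186/34) = 0.3185 / 1.6994 = 0.1874
c = 64 / 34^0.1874 = 64 / 1.936 = 33.05
A = (101/33.05)^(1/0.1874) ⇒ ln A = ln(3.056)/0.1874 = 5.9610
A = e^5.9610 ≈ 388 km²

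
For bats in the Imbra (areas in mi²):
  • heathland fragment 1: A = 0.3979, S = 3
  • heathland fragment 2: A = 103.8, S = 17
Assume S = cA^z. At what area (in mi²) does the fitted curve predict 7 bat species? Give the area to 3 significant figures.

z = ln(17/3) / ln(103.8/0.3979) = 1.7346 / 5.5640 = 0.3118
c = 3 / 0.3979^0.3118 = 3 / 0.7503 = 3.998
A = (7/3.998)^(1/0.3118) ⇒ ln A = ln(1.751)/0.3118 = 1.7963
A = e^1.7963 ≈ 6.027 mi²

6.03 mi²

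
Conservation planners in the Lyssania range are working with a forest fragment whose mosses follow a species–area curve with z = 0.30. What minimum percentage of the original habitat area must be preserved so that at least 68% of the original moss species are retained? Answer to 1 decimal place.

27.7%

Need (A_new/A_old)^0.3 = 0.68, so A_new/A_old = 0.68^(1/0.3) = 0.68^3.333
ln(A_new/A_old) = ln 0.68 / 0.3 = -0.3857 / 0.3 = -1.2855
A_new/A_old = e^-1.2855 ≈ 0.2765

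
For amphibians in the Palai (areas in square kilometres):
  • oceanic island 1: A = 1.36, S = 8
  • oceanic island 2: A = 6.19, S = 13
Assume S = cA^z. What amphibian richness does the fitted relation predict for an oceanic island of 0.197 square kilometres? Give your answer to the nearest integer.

4

z = ln(13/8) / ln(6.19/1.36) = 0.4855 / 1.5155 = 0.3204
c = 8 / 1.36^0.3204 = 8 / 1.104 = 7.249
S₃ = 7.249 × 0.197^0.3204 = 7.249 × 0.5942 ≈ 4.308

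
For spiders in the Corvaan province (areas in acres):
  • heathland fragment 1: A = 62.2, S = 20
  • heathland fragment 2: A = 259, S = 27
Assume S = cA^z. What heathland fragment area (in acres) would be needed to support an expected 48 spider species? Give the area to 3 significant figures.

3990 acres

z = ln(27/20) / ln(259/62.2) = 0.3001 / 1.4265 = 0.2104
c = 20 / 62.2^0.2104 = 20 / 2.384 = 8.388
A = (48/8.388)^(1/0.2104) ⇒ ln A = ln(5.723)/0.2104 = 8.2917
A = e^8.2917 ≈ 3991 acres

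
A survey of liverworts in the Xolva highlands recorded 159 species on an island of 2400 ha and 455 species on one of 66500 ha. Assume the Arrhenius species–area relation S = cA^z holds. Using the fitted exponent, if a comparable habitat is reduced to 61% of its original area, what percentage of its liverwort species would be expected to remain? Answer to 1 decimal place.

z = ln(455/159) / ln(66500/2400) = 1.0514 / 3.3217 = 0.3165
S_new/S_old = (A_new/A_old)^z = 0.61^0.3165 = exp(0.3165 × -0.4943) = 0.8552

85.5%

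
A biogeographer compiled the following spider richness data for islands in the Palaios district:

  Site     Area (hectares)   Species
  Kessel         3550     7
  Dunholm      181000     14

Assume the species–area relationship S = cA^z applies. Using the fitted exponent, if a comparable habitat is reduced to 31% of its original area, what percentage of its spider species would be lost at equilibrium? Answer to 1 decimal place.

z = ln(14/7) / ln(181000/3550) = 0.6931 / 3.9315 = 0.1763
S_new/S_old = (A_new/A_old)^z = 0.31^0.1763 = exp(0.1763 × -1.1712) = 0.8134
Fraction lost = 1 − 0.8134 = 0.1866

18.7%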